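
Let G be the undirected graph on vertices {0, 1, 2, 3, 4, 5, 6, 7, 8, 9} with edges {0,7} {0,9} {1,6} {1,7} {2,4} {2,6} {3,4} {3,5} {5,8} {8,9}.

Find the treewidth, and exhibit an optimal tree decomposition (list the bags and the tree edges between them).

Treewidth 2.
Bags: B1 = {1, 6, 7}  B2 = {2, 6, 7}  B3 = {2, 4, 7}  B4 = {3, 4, 7}  B5 = {3, 5, 7}  B6 = {5, 7, 8}  B7 = {7, 8, 9}  B8 = {0, 7, 9}
Tree: B1–B2, B2–B3, B3–B4, B4–B5, B5–B6, B6–B7, B7–B8

The largest bag has 3 vertices, giving width 2; this decomposition certifies tw(G) ≤ 2. Since 7–1–6–2–4–3–5–8–9–0–7 is a cycle in G, G is not acyclic. Forests are exactly the graphs of treewidth ≤ 1, so tw(G) ≥ 2. Therefore the treewidth is 2.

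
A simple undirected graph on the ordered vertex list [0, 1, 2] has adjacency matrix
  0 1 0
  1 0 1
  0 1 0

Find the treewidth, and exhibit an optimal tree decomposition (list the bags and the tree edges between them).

Treewidth 1.
One optimal decomposition is:
Bags: B1 = {1, 2}  B2 = {0, 1}
Tree: B1–B2

Each bag holds 2 vertices, so the decomposition has width 1, which upper-bounds the treewidth. Any graph with an edge has treewidth ≥ 1, and G has the edge 1–2. Hence tw(G) = 1 exactly.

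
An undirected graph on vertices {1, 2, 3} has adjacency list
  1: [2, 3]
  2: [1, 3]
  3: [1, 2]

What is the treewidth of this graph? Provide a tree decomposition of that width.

A single bag containing all 3 vertices is trivially a valid decomposition of width 2. On the other hand G contains the 3-clique {1, 2, 3}. A clique must lie in a single bag of any decomposition, so no decomposition can have width below 2. Therefore the treewidth is 2.

Treewidth 2.
One such decomposition:
Bags: B1 = {1, 2, 3}
Tree: (single bag)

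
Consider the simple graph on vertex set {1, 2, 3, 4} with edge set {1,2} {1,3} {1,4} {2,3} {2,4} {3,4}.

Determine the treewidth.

3

A width-3 tree decomposition is:
Bags: B1 = {1, 2, 3, 4}
Tree: (single bag)
With just one bag of size 4, the width is 4 − 1 = 3, so tw(G) ≤ 3. For the lower bound, the 4 vertices {1, 2, 3, 4} are pairwise adjacent, and any tree decomposition puts a clique entirely inside one bag — forcing width ≥ 3. Therefore the treewidth is 3.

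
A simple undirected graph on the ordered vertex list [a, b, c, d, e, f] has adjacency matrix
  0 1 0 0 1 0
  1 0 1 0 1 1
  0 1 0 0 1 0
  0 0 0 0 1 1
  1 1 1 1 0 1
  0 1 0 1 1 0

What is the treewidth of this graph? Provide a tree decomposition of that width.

Treewidth 2.
One such decomposition:
Bags: B1 = {a, b, e}  B2 = {b, e, f}  B3 = {b, c, e}  B4 = {d, e, f}
Tree: B1–B2, B1–B3, B2–B4

Each bag holds 3 vertices, so the decomposition has width 2, which upper-bounds the treewidth. On the other hand G contains the 3-clique {d, e, f}. A clique must lie in a single bag of any decomposition, so no decomposition can have width below 2. Hence tw(G) = 2 exactly.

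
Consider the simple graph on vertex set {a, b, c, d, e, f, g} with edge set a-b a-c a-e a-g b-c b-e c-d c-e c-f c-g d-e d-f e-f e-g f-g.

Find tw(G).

A width-3 tree decomposition is:
Bags: B1 = {c, d, e, f}  B2 = {c, e, f, g}  B3 = {a, c, e, g}  B4 = {a, b, c, e}
Tree: B1–B2, B2–B3, B3–B4
Every bag has size at most 4, so the width is 4 − 1 = 3 and tw(G) ≤ 3. Conversely, {a, c, e, g} is a clique of size 4, and the vertices of any clique must share a bag in every tree decomposition; so some bag has ≥ 4 vertices and tw(G) ≥ 3. The upper and lower bounds meet at 3, so that is the treewidth.

3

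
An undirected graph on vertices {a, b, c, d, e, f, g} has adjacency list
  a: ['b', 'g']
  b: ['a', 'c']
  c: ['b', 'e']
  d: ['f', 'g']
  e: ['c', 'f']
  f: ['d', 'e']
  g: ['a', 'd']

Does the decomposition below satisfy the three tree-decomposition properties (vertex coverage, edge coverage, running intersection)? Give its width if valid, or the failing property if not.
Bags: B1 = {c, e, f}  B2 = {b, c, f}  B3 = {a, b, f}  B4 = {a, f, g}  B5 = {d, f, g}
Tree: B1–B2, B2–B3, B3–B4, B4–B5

Vertex coverage: the bags together contain {a, b, c, d, e, f, g}, the full vertex set. Edge coverage: each edge of G has both endpoints in at least one bag. Running intersection: for every vertex, the bags containing it form a connected subtree. All three properties hold, so this is a valid tree decomposition of width max|bag| − 1 = 2, and hence tw(G) ≤ 2.

Yes; width 2.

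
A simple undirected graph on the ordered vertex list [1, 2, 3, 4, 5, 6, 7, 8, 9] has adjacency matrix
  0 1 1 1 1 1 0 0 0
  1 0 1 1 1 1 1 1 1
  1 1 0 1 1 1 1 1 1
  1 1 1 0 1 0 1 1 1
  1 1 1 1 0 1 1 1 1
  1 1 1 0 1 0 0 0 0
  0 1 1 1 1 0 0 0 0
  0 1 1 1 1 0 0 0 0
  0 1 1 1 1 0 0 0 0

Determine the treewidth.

A width-4 tree decomposition is:
Bags: B1 = {1, 2, 3, 4, 5}  B2 = {2, 3, 4, 5, 8}  B3 = {1, 2, 3, 5, 6}  B4 = {2, 3, 4, 5, 9}  B5 = {2, 3, 4, 5, 7}
Tree: B1–B2, B1–B3, B2–B4, B2–B5
The largest bag has 5 vertices, giving width 4; this decomposition certifies tw(G) ≤ 4. On the other hand G contains the 5-clique {2, 3, 4, 5, 8}. A clique must lie in a single bag of any decomposition, so no decomposition can have width below 4. The upper and lower bounds meet at 4, so that is the treewidth.

4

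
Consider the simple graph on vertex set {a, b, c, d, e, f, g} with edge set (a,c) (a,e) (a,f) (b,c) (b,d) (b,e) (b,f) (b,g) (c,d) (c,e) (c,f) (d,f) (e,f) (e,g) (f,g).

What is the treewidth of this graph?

A width-3 tree decomposition is:
Bags: B1 = {b, c, e, f}  B2 = {b, c, d, f}  B3 = {b, e, f, g}  B4 = {a, c, e, f}
Tree: B1–B2, B1–B3, B1–B4
Each bag holds 4 vertices, so the decomposition has width 3, which upper-bounds the treewidth. Conversely, {a, c, e, f} is a clique of size 4, and the vertices of any clique must share a bag in every tree decomposition; so some bag has ≥ 4 vertices and tw(G) ≥ 3. Therefore the treewidth is 3.

3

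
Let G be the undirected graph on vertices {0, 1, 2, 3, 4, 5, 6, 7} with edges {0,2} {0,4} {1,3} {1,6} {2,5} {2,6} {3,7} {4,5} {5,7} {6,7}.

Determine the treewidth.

A width-2 tree decomposition is:
Bags: B1 = {1, 3, 6}  B2 = {3, 6, 7}  B3 = {2, 6, 7}  B4 = {2, 5, 7}  B5 = {0, 2, 5}  B6 = {0, 4, 5}
Tree: B1–B2, B2–B3, B3–B4, B4–B5, B5–B6
Each bag holds 3 vertices, so the decomposition has width 2, which upper-bounds the treewidth. The edges 1–3–7–6–1 form a cycle, so G is not a tree and its treewidth is at least 2. Therefore the treewidth is 2.

2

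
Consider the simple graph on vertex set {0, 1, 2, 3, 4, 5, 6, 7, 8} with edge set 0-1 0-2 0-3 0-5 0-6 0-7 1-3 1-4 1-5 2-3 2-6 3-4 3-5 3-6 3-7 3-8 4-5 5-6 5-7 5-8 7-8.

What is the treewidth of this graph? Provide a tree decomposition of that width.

Each bag holds 4 vertices, so the decomposition has width 3, which upper-bounds the treewidth. For the lower bound, the 4 vertices {0, 2, 3, 6} are pairwise adjacent, and any tree decomposition puts a clique entirely inside one bag — forcing width ≥ 3. Hence tw(G) = 3 exactly.

Treewidth 3.
One such decomposition:
Bags: B1 = {0, 3, 5, 7}  B2 = {0, 1, 3, 5}  B3 = {3, 5, 7, 8}  B4 = {1, 3, 4, 5}  B5 = {0, 3, 5, 6}  B6 = {0, 2, 3, 6}
Tree: B1–B2, B1–B3, B2–B4, B2–B5, B5–B6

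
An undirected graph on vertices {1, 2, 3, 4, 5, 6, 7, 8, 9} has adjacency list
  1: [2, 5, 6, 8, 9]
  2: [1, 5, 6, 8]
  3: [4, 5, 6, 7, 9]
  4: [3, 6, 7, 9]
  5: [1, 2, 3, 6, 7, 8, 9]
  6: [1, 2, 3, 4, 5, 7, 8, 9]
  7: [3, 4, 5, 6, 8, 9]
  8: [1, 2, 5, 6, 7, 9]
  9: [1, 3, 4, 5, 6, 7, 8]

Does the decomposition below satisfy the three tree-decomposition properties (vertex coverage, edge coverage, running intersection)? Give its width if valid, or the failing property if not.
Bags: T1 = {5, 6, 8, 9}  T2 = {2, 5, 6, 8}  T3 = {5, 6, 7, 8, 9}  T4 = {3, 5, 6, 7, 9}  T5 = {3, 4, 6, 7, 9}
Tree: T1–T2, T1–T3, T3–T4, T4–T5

A tree decomposition must satisfy three properties: every vertex lies in some bag; for every edge, both endpoints lie together in some bag; and for every vertex, the bags containing it form a connected subtree. Here vertex 1 appears in no bag, so the decomposition is invalid.

No — vertex 1 appears in no bag.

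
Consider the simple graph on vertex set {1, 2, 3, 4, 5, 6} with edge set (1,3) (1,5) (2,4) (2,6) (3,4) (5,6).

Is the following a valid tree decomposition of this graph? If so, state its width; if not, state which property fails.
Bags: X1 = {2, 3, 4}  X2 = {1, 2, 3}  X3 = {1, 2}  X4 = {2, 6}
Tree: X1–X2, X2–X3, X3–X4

A tree decomposition must satisfy three properties: every vertex lies in some bag; for every edge, both endpoints lie together in some bag; and for every vertex, the bags containing it form a connected subtree. Here vertex 5 appears in no bag, so the decomposition is invalid.

No — vertex 5 appears in no bag.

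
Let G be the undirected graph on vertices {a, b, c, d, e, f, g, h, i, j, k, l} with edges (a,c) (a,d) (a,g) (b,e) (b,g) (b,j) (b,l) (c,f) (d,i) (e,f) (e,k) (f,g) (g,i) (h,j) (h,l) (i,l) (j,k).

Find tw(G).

A width-3 tree decomposition is:
Bags: B1 = {a, c, d, f}  B2 = {a, d, f, g}  B3 = {d, f, g, i}  B4 = {e, f, g, i}  B5 = {b, e, g, i}  B6 = {b, e, i, l}  B7 = {b, e, k, l}  B8 = {b, j, k, l}  B9 = {h, j, k, l}
Tree: B1–B2, B2–B3, B3–B4, B4–B5, B5–B6, B6–B7, B7–B8, B8–B9
The largest bag has 4 vertices, giving width 3; this decomposition certifies tw(G) ≤ 3. For the lower bound: the 4 vertex sets {a,c,d}, {f}, {g}, {b,e,i,l} are disjoint, each induces a connected subgraph, and every pair is joined by at least one edge of G. Contracting each set to a single vertex therefore yields K_{4} as a minor, and since treewidth is minor-monotone, tw(G) ≥ tw(K_{4}) = 3. Hence tw(G) = 3 exactly.

3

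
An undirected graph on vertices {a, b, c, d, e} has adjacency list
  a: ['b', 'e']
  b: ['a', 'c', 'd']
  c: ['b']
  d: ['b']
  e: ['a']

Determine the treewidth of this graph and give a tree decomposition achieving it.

Every bag has size at most 2, so the width is 2 − 1 = 1 and tw(G) ≤ 1. Since G has at least one edge (e.g. a–b), it is not an edgeless graph, so tw(G) ≥ 1. Therefore the treewidth is 1.

Treewidth 1.
One optimal decomposition is:
Bags: B1 = {a, b}  B2 = {b, c}  B3 = {a, e}  B4 = {b, d}
Tree: B1–B2, B1–B3, B2–B4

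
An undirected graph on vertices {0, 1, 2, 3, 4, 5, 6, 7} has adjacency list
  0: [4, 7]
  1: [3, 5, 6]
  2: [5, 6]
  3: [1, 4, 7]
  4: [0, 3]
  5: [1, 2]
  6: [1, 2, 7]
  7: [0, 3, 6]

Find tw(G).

2

A width-2 tree decomposition is:
Bags: B1 = {1, 2, 5}  B2 = {1, 2, 6}  B3 = {1, 3, 6}  B4 = {3, 6, 7}  B5 = {3, 4, 7}  B6 = {0, 4, 7}
Tree: B1–B2, B2–B3, B3–B4, B4–B5, B5–B6
Each bag holds 3 vertices, so the decomposition has width 2, which upper-bounds the treewidth. The edges 5–2–6–1–5 form a cycle, so G is not a tree and its treewidth is at least 2. The upper and lower bounds meet at 2, so that is the treewidth.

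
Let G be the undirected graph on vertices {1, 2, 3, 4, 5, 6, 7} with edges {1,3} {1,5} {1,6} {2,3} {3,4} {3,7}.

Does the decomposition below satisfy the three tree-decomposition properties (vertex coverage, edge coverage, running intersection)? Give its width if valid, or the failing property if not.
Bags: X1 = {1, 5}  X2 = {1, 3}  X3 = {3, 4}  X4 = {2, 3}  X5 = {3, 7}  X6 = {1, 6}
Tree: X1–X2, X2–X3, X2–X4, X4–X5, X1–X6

Yes; width 1.

Every vertex of G appears in some bag (union = {1, 2, 3, 4, 5, 6, 7}); every edge is covered by a bag; and for each vertex v the set of bags containing v is connected in the bag tree. The decomposition is therefore valid. The largest bag has 2 vertices, so the width is 1.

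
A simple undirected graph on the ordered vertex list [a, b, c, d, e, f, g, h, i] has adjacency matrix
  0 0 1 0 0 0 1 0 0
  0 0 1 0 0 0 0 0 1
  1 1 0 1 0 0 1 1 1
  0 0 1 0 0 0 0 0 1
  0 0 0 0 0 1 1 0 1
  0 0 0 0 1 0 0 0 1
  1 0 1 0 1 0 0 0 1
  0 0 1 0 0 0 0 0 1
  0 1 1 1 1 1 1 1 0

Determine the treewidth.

2

A width-2 tree decomposition is:
Bags: B1 = {c, g, i}  B2 = {b, c, i}  B3 = {a, c, g}  B4 = {e, g, i}  B5 = {c, d, i}  B6 = {c, h, i}  B7 = {e, f, i}
Tree: B1–B2, B1–B3, B1–B4, B2–B5, B1–B6, B4–B7
Every bag has size at most 3, so the width is 3 − 1 = 2 and tw(G) ≤ 2. Conversely, {a, c, g} is a clique of size 3, and the vertices of any clique must share a bag in every tree decomposition; so some bag has ≥ 3 vertices and tw(G) ≥ 2. Therefore the treewidth is 2.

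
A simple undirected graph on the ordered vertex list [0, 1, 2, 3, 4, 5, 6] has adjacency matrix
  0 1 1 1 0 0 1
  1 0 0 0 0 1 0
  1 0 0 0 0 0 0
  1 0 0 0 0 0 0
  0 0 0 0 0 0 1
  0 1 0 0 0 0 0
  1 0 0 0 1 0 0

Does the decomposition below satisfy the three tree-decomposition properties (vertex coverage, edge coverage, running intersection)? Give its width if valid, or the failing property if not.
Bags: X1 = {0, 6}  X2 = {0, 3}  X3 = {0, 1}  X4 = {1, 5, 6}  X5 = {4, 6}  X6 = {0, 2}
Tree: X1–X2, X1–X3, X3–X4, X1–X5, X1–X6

A tree decomposition must satisfy three properties: every vertex lies in some bag; for every edge, both endpoints lie together in some bag; and for every vertex, the bags containing it form a connected subtree. Here bags containing vertex 6 are not connected in the tree, so the decomposition is invalid.

No — bags containing vertex 6 are not connected in the tree.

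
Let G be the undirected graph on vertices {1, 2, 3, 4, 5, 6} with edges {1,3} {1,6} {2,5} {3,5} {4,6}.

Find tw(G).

A width-1 tree decomposition is:
Bags: B1 = {4, 6}  B2 = {1, 6}  B3 = {1, 3}  B4 = {3, 5}  B5 = {2, 5}
Tree: B1–B2, B2–B3, B3–B4, B4–B5
Every bag has size at most 2, so the width is 2 − 1 = 1 and tw(G) ≤ 1. Any graph with an edge has treewidth ≥ 1, and G has the edge 4–6. The upper and lower bounds meet at 1, so that is the treewidth.

1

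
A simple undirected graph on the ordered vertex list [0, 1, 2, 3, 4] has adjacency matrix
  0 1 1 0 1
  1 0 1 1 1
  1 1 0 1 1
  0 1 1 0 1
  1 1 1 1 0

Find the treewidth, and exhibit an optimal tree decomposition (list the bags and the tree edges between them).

Treewidth 3.
One such decomposition:
Bags: B1 = {0, 1, 2, 4}  B2 = {1, 2, 3, 4}
Tree: B1–B2

Each bag holds 4 vertices, so the decomposition has width 3, which upper-bounds the treewidth. Conversely, {0, 1, 2, 4} is a clique of size 4, and the vertices of any clique must share a bag in every tree decomposition; so some bag has ≥ 4 vertices and tw(G) ≥ 3. Hence tw(G) = 3 exactly.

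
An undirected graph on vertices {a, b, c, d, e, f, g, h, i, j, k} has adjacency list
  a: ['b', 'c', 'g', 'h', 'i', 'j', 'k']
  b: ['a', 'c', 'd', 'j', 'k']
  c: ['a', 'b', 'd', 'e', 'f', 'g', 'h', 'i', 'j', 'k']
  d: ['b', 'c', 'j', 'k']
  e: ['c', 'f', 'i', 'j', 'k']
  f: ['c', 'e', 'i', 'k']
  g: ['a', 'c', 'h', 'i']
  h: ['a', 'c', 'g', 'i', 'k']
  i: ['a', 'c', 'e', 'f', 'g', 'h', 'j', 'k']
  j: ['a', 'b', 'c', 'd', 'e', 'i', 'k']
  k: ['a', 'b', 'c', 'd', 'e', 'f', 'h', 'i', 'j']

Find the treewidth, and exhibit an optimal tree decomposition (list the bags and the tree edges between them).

Treewidth 4.
One optimal decomposition is:
Bags: B1 = {a, c, h, i, k}  B2 = {a, c, i, j, k}  B3 = {a, b, c, j, k}  B4 = {c, e, i, j, k}  B5 = {b, c, d, j, k}  B6 = {c, e, f, i, k}  B7 = {a, c, g, h, i}
Tree: B1–B2, B2–B3, B2–B4, B3–B5, B4–B6, B1–B7

Each bag holds 5 vertices, so the decomposition has width 4, which upper-bounds the treewidth. Conversely, {a, c, g, h, i} is a clique of size 5, and the vertices of any clique must share a bag in every tree decomposition; so some bag has ≥ 5 vertices and tw(G) ≥ 4. Combining the bounds, tw(G) = 4.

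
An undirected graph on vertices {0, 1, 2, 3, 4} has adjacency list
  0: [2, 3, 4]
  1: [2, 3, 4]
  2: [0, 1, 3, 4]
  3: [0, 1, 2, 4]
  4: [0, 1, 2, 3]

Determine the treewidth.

3

A width-3 tree decomposition is:
Bags: B1 = {1, 2, 3, 4}  B2 = {0, 2, 3, 4}
Tree: B1–B2
Each bag holds 4 vertices, so the decomposition has width 3, which upper-bounds the treewidth. On the other hand G contains the 4-clique {0, 2, 3, 4}. A clique must lie in a single bag of any decomposition, so no decomposition can have width below 3. Therefore the treewidth is 3.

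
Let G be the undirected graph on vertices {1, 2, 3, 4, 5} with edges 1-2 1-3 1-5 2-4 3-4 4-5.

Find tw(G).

2

A width-2 tree decomposition is:
Bags: B1 = {1, 3, 4}  B2 = {1, 2, 4}  B3 = {1, 4, 5}
Tree: B1–B2, B2–B3
Every bag has size at most 3, so the width is 3 − 1 = 2 and tw(G) ≤ 2. The edges 4–3–1–2–4 form a cycle, so G is not a tree and its treewidth is at least 2. Hence tw(G) = 2 exactly.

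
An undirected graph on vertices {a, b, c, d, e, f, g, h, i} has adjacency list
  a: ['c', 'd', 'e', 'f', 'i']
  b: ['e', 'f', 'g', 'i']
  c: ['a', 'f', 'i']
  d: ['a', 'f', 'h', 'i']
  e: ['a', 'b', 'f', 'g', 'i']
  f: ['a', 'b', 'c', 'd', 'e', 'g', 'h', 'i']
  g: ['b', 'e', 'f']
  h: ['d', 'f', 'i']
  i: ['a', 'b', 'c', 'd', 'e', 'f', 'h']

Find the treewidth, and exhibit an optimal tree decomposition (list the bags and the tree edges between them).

The largest bag has 4 vertices, giving width 3; this decomposition certifies tw(G) ≤ 3. On the other hand G contains the 4-clique {b, e, f, g}. A clique must lie in a single bag of any decomposition, so no decomposition can have width below 3. Hence tw(G) = 3 exactly.

Treewidth 3.
Bags: B1 = {a, e, f, i}  B2 = {b, e, f, i}  B3 = {a, d, f, i}  B4 = {a, c, f, i}  B5 = {d, f, h, i}  B6 = {b, e, f, g}
Tree: B1–B2, B1–B3, B3–B4, B3–B5, B2–B6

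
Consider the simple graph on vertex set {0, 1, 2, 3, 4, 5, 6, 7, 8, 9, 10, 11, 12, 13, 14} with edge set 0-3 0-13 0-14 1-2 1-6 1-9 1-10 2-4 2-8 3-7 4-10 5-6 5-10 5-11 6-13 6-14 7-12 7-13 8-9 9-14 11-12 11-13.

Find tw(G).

3

A width-3 tree decomposition is:
Bags: B1 = {2, 4, 8, 10}  B2 = {1, 2, 8, 10}  B3 = {1, 8, 9, 10}  B4 = {1, 5, 9, 10}  B5 = {1, 5, 6, 9}  B6 = {5, 6, 9, 14}  B7 = {5, 6, 11, 14}  B8 = {6, 11, 13, 14}  B9 = {0, 11, 13, 14}  B10 = {0, 11, 12, 13}  B11 = {0, 7, 12, 13}  B12 = {0, 3, 7, 12}
Tree: B1–B2, B2–B3, B3–B4, B4–B5, B5–B6, B6–B7, B7–B8, B8–B9, B9–B10, B10–B11, B11–B12
The largest bag has 4 vertices, giving width 3; this decomposition certifies tw(G) ≤ 3. For the lower bound: the 4 vertex sets {2,4,8}, {10}, {1}, {5,6,9,14} are disjoint, each induces a connected subgraph, and every pair is joined by at least one edge of G. Contracting each set to a single vertex therefore yields K_{4} as a minor, and since treewidth is minor-monotone, tw(G) ≥ tw(K_{4}) = 3. The upper and lower bounds meet at 3, so that is the treewidth.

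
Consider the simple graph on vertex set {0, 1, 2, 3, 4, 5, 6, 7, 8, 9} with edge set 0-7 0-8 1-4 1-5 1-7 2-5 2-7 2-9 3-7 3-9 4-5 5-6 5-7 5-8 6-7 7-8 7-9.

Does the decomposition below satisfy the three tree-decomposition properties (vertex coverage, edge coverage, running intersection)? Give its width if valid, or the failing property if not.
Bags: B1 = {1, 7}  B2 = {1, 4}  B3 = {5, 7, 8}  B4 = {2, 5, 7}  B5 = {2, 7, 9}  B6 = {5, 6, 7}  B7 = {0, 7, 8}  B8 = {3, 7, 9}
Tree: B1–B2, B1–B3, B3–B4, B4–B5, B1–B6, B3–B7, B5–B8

No — edge (5,1) lies in no bag.

A tree decomposition must satisfy three properties: every vertex lies in some bag; for every edge, both endpoints lie together in some bag; and for every vertex, the bags containing it form a connected subtree. Here edge (5,1) lies in no bag, so the decomposition is invalid.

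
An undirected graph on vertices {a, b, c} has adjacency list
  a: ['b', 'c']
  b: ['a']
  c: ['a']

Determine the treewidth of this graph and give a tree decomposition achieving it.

Each bag holds 2 vertices, so the decomposition has width 1, which upper-bounds the treewidth. G has an edge, so its treewidth is at least 1. Hence tw(G) = 1 exactly.

Treewidth 1.
One optimal decomposition is:
Bags: B1 = {a, c}  B2 = {a, b}
Tree: B1–B2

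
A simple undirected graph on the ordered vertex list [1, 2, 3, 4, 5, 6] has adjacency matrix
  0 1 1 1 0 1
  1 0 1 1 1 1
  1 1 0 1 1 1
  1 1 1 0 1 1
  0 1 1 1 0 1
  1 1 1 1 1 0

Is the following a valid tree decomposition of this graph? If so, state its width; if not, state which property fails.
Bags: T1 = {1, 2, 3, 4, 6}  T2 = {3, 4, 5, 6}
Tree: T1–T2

A tree decomposition must satisfy three properties: every vertex lies in some bag; for every edge, both endpoints lie together in some bag; and for every vertex, the bags containing it form a connected subtree. Here edge (2,5) lies in no bag, so the decomposition is invalid.

No — edge (2,5) lies in no bag.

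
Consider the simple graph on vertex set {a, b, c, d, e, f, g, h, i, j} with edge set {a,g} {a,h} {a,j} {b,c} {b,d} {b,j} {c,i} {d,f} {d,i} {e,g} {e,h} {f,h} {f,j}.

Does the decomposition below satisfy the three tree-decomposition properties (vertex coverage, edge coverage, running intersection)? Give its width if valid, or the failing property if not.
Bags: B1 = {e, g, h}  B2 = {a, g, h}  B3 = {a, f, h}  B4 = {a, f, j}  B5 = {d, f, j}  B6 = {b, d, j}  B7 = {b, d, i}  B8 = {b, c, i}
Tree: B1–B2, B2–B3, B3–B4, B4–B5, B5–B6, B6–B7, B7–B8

Vertex coverage: the bags together contain {a, b, c, d, e, f, g, h, i, j}, the full vertex set. Edge coverage: each edge of G has both endpoints in at least one bag. Running intersection: for every vertex, the bags containing it form a connected subtree. All three properties hold, so this is a valid tree decomposition of width max|bag| − 1 = 2, and hence tw(G) ≤ 2.

Yes; width 2.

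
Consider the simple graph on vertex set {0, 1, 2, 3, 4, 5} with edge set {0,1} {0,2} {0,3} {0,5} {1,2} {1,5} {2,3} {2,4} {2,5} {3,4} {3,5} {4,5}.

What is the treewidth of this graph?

A width-3 tree decomposition is:
Bags: B1 = {0, 2, 3, 5}  B2 = {2, 3, 4, 5}  B3 = {0, 1, 2, 5}
Tree: B1–B2, B1–B3
The largest bag has 4 vertices, giving width 3; this decomposition certifies tw(G) ≤ 3. For the lower bound, the 4 vertices {0, 1, 2, 5} are pairwise adjacent, and any tree decomposition puts a clique entirely inside one bag — forcing width ≥ 3. Combining the bounds, tw(G) = 3.

3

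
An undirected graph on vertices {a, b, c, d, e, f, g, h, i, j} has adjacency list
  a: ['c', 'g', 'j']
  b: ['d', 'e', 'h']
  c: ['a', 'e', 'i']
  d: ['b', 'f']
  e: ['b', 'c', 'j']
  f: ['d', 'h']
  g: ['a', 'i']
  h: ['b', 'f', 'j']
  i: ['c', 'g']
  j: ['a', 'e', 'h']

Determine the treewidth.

A width-2 tree decomposition is:
Bags: B1 = {c, g, i}  B2 = {a, c, g}  B3 = {a, c, e}  B4 = {a, e, j}  B5 = {b, e, j}  B6 = {b, h, j}  B7 = {b, d, h}  B8 = {d, f, h}
Tree: B1–B2, B2–B3, B3–B4, B4–B5, B5–B6, B6–B7, B7–B8
Each bag holds 3 vertices, so the decomposition has width 2, which upper-bounds the treewidth. For the lower bound, G contains the cycle i–g–a–c–i, so G is not a forest; only forests have treewidth ≤ 1, hence tw(G) ≥ 2. Combining the bounds, tw(G) = 2.

2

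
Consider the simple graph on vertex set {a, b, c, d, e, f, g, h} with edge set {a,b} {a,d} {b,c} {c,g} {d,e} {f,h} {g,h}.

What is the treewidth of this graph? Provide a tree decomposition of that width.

Every bag has size at most 2, so the width is 2 − 1 = 1 and tw(G) ≤ 1. Any graph with an edge has treewidth ≥ 1, and G has the edge f–h. Therefore the treewidth is 1.

Treewidth 1.
Bags: B1 = {f, h}  B2 = {g, h}  B3 = {c, g}  B4 = {b, c}  B5 = {a, b}  B6 = {a, d}  B7 = {d, e}
Tree: B1–B2, B2–B3, B3–B4, B4–B5, B5–B6, B6–B7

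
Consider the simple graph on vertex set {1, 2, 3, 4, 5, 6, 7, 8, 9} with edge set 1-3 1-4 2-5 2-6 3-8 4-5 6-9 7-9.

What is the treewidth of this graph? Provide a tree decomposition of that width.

Every bag has size at most 2, so the width is 2 − 1 = 1 and tw(G) ≤ 1. G has an edge, so its treewidth is at least 1. Therefore the treewidth is 1.

Treewidth 1.
One optimal decomposition is:
Bags: B1 = {3, 8}  B2 = {1, 3}  B3 = {1, 4}  B4 = {4, 5}  B5 = {2, 5}  B6 = {2, 6}  B7 = {6, 9}  B8 = {7, 9}
Tree: B1–B2, B2–B3, B3–B4, B4–B5, B5–B6, B6–B7, B7–B8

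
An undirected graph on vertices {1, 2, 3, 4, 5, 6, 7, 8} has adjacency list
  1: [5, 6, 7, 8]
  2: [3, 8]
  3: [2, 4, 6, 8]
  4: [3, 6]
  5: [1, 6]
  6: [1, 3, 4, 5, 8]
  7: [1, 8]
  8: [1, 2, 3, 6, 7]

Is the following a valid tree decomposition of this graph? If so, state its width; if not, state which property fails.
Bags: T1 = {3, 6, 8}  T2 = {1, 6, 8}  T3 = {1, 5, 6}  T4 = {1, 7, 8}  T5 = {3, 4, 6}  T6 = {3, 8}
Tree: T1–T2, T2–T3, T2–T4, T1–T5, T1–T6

No — vertex 2 appears in no bag.

A tree decomposition must satisfy three properties: every vertex lies in some bag; for every edge, both endpoints lie together in some bag; and for every vertex, the bags containing it form a connected subtree. Here vertex 2 appears in no bag, so the decomposition is invalid.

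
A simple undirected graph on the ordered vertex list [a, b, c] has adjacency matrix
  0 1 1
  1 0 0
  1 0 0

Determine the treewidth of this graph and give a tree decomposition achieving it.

Treewidth 1.
One such decomposition:
Bags: B1 = {a, c}  B2 = {a, b}
Tree: B1–B2

Each bag holds 2 vertices, so the decomposition has width 1, which upper-bounds the treewidth. G has an edge, so its treewidth is at least 1. Hence tw(G) = 1 exactly.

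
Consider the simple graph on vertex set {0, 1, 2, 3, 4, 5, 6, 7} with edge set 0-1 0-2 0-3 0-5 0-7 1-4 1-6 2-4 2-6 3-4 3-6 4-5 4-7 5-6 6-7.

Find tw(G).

A width-3 tree decomposition is:
Bags: B1 = {0, 2, 4, 6}  B2 = {0, 4, 6, 7}  B3 = {0, 1, 4, 6}  B4 = {0, 4, 5, 6}  B5 = {0, 3, 4, 6}
Tree: B1–B2, B2–B3, B3–B4, B4–B5
The largest bag has 4 vertices, giving width 3; this decomposition certifies tw(G) ≤ 3. For the lower bound: the 4 vertex sets {2,4}, {0,7}, {6}, {1} are disjoint, each induces a connected subgraph, and every pair is joined by at least one edge of G. Contracting each set to a single vertex therefore yields K_{4} as a minor, and since treewidth is minor-monotone, tw(G) ≥ tw(K_{4}) = 3. The upper and lower bounds meet at 3, so that is the treewidth.

3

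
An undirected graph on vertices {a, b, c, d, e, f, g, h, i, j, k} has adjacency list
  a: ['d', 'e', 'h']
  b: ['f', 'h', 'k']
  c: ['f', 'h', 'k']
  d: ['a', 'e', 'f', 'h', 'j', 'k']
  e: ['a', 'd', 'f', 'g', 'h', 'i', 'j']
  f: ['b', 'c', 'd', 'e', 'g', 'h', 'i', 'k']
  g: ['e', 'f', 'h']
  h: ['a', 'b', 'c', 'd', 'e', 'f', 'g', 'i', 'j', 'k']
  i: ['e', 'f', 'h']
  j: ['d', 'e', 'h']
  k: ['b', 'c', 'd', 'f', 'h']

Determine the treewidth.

3

A width-3 tree decomposition is:
Bags: B1 = {d, e, f, h}  B2 = {d, e, h, j}  B3 = {d, f, h, k}  B4 = {a, d, e, h}  B5 = {e, f, g, h}  B6 = {c, f, h, k}  B7 = {e, f, h, i}  B8 = {b, f, h, k}
Tree: B1–B2, B1–B3, B1–B4, B1–B5, B3–B6, B1–B7, B3–B8
The largest bag has 4 vertices, giving width 3; this decomposition certifies tw(G) ≤ 3. For the lower bound, the 4 vertices {a, d, e, h} are pairwise adjacent, and any tree decomposition puts a clique entirely inside one bag — forcing width ≥ 3. Hence tw(G) = 3 exactly.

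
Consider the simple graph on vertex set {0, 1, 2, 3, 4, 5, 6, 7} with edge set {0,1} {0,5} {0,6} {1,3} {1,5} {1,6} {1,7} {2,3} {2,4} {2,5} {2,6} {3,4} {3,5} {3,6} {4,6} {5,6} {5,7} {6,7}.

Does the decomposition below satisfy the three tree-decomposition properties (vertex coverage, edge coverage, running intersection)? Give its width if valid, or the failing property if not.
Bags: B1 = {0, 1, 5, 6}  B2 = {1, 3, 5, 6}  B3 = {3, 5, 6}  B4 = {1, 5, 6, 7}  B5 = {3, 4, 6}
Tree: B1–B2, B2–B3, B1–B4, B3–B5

No — vertex 2 appears in no bag.

A tree decomposition must satisfy three properties: every vertex lies in some bag; for every edge, both endpoints lie together in some bag; and for every vertex, the bags containing it form a connected subtree. Here vertex 2 appears in no bag, so the decomposition is invalid.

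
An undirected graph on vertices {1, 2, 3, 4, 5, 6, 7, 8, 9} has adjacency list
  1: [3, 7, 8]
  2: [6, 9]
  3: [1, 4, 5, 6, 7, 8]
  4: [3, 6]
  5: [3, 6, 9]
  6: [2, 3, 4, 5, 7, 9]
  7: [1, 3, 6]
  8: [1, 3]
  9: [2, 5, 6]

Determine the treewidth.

A width-2 tree decomposition is:
Bags: B1 = {3, 6, 7}  B2 = {3, 5, 6}  B3 = {5, 6, 9}  B4 = {1, 3, 7}  B5 = {3, 4, 6}  B6 = {1, 3, 8}  B7 = {2, 6, 9}
Tree: B1–B2, B2–B3, B1–B4, B2–B5, B4–B6, B3–B7
Every bag has size at most 3, so the width is 3 − 1 = 2 and tw(G) ≤ 2. For the lower bound, the 3 vertices {2, 6, 9} are pairwise adjacent, and any tree decomposition puts a clique entirely inside one bag — forcing width ≥ 2. Hence tw(G) = 2 exactly.

2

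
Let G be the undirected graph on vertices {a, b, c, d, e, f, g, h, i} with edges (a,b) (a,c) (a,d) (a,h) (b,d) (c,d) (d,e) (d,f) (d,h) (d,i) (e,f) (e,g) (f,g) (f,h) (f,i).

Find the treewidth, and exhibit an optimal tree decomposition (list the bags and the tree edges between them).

Each bag holds 3 vertices, so the decomposition has width 2, which upper-bounds the treewidth. For the lower bound, the 3 vertices {a, d, h} are pairwise adjacent, and any tree decomposition puts a clique entirely inside one bag — forcing width ≥ 2. Therefore the treewidth is 2.

Treewidth 2.
Bags: B1 = {d, f, h}  B2 = {d, f, i}  B3 = {d, e, f}  B4 = {a, d, h}  B5 = {a, b, d}  B6 = {a, c, d}  B7 = {e, f, g}
Tree: B1–B2, B1–B3, B1–B4, B4–B5, B5–B6, B3–B7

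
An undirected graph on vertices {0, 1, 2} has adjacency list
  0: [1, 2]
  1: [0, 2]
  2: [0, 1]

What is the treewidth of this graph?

2

A width-2 tree decomposition is:
Bags: B1 = {0, 1, 2}
Tree: (single bag)
A single bag containing all 3 vertices is trivially a valid decomposition of width 2. Conversely, {0, 1, 2} is a clique of size 3, and the vertices of any clique must share a bag in every tree decomposition; so some bag has ≥ 3 vertices and tw(G) ≥ 2. Combining the bounds, tw(G) = 2.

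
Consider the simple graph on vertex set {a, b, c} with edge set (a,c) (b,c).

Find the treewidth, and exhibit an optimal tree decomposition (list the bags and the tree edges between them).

Every bag has size at most 2, so the width is 2 − 1 = 1 and tw(G) ≤ 1. Any graph with an edge has treewidth ≥ 1, and G has the edge b–c. Therefore the treewidth is 1.

Treewidth 1.
One optimal decomposition is:
Bags: B1 = {b, c}  B2 = {a, c}
Tree: B1–B2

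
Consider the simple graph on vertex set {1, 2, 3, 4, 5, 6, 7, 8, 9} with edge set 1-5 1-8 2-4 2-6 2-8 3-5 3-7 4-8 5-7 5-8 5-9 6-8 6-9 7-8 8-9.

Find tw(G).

A width-2 tree decomposition is:
Bags: B1 = {5, 7, 8}  B2 = {5, 8, 9}  B3 = {6, 8, 9}  B4 = {2, 6, 8}  B5 = {3, 5, 7}  B6 = {2, 4, 8}  B7 = {1, 5, 8}
Tree: B1–B2, B2–B3, B3–B4, B1–B5, B4–B6, B1–B7
Every bag has size at most 3, so the width is 3 − 1 = 2 and tw(G) ≤ 2. For the lower bound, the 3 vertices {2, 4, 8} are pairwise adjacent, and any tree decomposition puts a clique entirely inside one bag — forcing width ≥ 2. Combining the bounds, tw(G) = 2.

2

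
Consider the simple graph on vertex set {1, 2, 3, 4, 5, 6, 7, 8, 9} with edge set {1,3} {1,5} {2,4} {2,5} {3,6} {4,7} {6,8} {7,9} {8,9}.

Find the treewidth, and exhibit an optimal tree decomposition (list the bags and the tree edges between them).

Treewidth 2.
One optimal decomposition is:
Bags: B1 = {1, 2, 5}  B2 = {1, 2, 3}  B3 = {2, 3, 6}  B4 = {2, 6, 8}  B5 = {2, 8, 9}  B6 = {2, 7, 9}  B7 = {2, 4, 7}
Tree: B1–B2, B2–B3, B3–B4, B4–B5, B5–B6, B6–B7

Every bag has size at most 3, so the width is 3 − 1 = 2 and tw(G) ≤ 2. Since 2–5–1–3–6–8–9–7–4–2 is a cycle in G, G is not acyclic. Forests are exactly the graphs of treewidth ≤ 1, so tw(G) ≥ 2. Combining the bounds, tw(G) = 2.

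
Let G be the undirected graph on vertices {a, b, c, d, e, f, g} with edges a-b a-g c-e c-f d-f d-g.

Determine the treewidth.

A width-1 tree decomposition is:
Bags: B1 = {a, b}  B2 = {a, g}  B3 = {d, g}  B4 = {d, f}  B5 = {c, f}  B6 = {c, e}
Tree: B1–B2, B2–B3, B3–B4, B4–B5, B5–B6
Every bag has size at most 2, so the width is 2 − 1 = 1 and tw(G) ≤ 1. Since G has at least one edge (e.g. b–a), it is not an edgeless graph, so tw(G) ≥ 1. Therefore the treewidth is 1.

1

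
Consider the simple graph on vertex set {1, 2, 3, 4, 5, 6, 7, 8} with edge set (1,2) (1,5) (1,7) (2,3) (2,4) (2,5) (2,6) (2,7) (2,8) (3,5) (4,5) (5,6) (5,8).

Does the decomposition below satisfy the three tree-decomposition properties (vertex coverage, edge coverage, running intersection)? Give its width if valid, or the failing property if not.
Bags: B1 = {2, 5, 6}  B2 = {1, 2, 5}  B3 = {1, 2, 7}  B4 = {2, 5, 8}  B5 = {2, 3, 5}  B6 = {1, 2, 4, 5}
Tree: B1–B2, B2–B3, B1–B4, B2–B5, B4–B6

No — bags containing vertex 1 are not connected in the tree.

A tree decomposition must satisfy three properties: every vertex lies in some bag; for every edge, both endpoints lie together in some bag; and for every vertex, the bags containing it form a connected subtree. Here bags containing vertex 1 are not connected in the tree, so the decomposition is invalid.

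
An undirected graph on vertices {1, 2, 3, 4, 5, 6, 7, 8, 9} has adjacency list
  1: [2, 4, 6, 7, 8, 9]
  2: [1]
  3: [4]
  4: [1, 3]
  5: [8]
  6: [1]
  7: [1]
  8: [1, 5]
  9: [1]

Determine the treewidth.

1

A width-1 tree decomposition is:
Bags: B1 = {1, 4}  B2 = {1, 8}  B3 = {1, 2}  B4 = {3, 4}  B5 = {1, 7}  B6 = {1, 9}  B7 = {5, 8}  B8 = {1, 6}
Tree: B1–B2, B1–B3, B1–B4, B3–B5, B2–B6, B2–B7, B5–B8
The largest bag has 2 vertices, giving width 1; this decomposition certifies tw(G) ≤ 1. Any graph with an edge has treewidth ≥ 1, and G has the edge 1–4. Hence tw(G) = 1 exactly.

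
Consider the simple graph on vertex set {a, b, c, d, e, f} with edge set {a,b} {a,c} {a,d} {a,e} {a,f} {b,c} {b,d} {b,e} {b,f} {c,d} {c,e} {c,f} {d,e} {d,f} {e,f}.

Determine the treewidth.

5

A width-5 tree decomposition is:
Bags: B1 = {a, b, c, d, e, f}
Tree: (single bag)
With just one bag of size 6, the width is 6 − 1 = 5, so tw(G) ≤ 5. For the lower bound, the 6 vertices {a, b, c, d, e, f} are pairwise adjacent, and any tree decomposition puts a clique entirely inside one bag — forcing width ≥ 5. Combining the bounds, tw(G) = 5.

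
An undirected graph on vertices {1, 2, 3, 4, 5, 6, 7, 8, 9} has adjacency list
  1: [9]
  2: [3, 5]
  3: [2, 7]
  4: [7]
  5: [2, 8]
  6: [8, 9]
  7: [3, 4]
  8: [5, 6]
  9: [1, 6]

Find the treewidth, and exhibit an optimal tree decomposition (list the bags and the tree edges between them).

Treewidth 1.
One optimal decomposition is:
Bags: B1 = {1, 9}  B2 = {6, 9}  B3 = {6, 8}  B4 = {5, 8}  B5 = {2, 5}  B6 = {2, 3}  B7 = {3, 7}  B8 = {4, 7}
Tree: B1–B2, B2–B3, B3–B4, B4–B5, B5–B6, B6–B7, B7–B8

The largest bag has 2 vertices, giving width 1; this decomposition certifies tw(G) ≤ 1. Since G has at least one edge (e.g. 1–9), it is not an edgeless graph, so tw(G) ≥ 1. Therefore the treewidth is 1.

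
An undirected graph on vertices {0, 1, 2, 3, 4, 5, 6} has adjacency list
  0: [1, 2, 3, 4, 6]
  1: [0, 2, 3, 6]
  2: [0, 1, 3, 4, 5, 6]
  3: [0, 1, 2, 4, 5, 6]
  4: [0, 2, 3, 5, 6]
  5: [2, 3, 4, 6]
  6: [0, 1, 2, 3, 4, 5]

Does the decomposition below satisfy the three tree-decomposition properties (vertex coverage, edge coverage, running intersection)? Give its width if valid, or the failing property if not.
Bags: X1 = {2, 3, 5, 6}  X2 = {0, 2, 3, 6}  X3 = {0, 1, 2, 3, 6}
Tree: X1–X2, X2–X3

No — vertex 4 appears in no bag.

A tree decomposition must satisfy three properties: every vertex lies in some bag; for every edge, both endpoints lie together in some bag; and for every vertex, the bags containing it form a connected subtree. Here vertex 4 appears in no bag, so the decomposition is invalid.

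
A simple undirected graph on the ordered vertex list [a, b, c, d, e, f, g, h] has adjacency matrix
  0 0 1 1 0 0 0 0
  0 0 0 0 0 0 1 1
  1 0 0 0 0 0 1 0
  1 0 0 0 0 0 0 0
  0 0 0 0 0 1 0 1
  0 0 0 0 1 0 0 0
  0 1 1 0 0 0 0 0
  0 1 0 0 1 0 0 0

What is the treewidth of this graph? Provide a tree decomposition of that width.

Every bag has size at most 2, so the width is 2 − 1 = 1 and tw(G) ≤ 1. Any graph with an edge has treewidth ≥ 1, and G has the edge f–e. Hence tw(G) = 1 exactly.

Treewidth 1.
One optimal decomposition is:
Bags: B1 = {e, f}  B2 = {e, h}  B3 = {b, h}  B4 = {b, g}  B5 = {c, g}  B6 = {a, c}  B7 = {a, d}
Tree: B1–B2, B2–B3, B3–B4, B4–B5, B5–B6, B6–B7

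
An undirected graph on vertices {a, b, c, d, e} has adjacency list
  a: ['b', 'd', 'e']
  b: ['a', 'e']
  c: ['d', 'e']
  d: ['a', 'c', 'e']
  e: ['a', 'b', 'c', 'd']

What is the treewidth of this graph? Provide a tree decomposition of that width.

Treewidth 2.
One such decomposition:
Bags: B1 = {c, d, e}  B2 = {a, d, e}  B3 = {a, b, e}
Tree: B1–B2, B2–B3

The largest bag has 3 vertices, giving width 2; this decomposition certifies tw(G) ≤ 2. On the other hand G contains the 3-clique {c, d, e}. A clique must lie in a single bag of any decomposition, so no decomposition can have width below 2. Combining the bounds, tw(G) = 2.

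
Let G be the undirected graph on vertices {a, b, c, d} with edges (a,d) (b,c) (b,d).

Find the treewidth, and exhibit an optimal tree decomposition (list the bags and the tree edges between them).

Treewidth 1.
One such decomposition:
Bags: B1 = {b, d}  B2 = {b, c}  B3 = {a, d}
Tree: B1–B2, B1–B3

Every bag has size at most 2, so the width is 2 − 1 = 1 and tw(G) ≤ 1. G has an edge, so its treewidth is at least 1. Combining the bounds, tw(G) = 1.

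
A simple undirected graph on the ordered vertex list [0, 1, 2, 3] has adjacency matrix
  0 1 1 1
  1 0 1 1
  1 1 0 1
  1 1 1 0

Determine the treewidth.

A width-3 tree decomposition is:
Bags: B1 = {0, 1, 2, 3}
Tree: (single bag)
A single bag containing all 4 vertices is trivially a valid decomposition of width 3. For the lower bound, the 4 vertices {0, 1, 2, 3} are pairwise adjacent, and any tree decomposition puts a clique entirely inside one bag — forcing width ≥ 3. Hence tw(G) = 3 exactly.

3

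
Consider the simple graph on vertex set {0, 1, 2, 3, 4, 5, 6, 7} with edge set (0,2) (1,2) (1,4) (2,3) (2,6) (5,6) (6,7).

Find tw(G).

1

A width-1 tree decomposition is:
Bags: B1 = {2, 6}  B2 = {0, 2}  B3 = {2, 3}  B4 = {1, 2}  B5 = {5, 6}  B6 = {6, 7}  B7 = {1, 4}
Tree: B1–B2, B1–B3, B2–B4, B1–B5, B5–B6, B4–B7
The largest bag has 2 vertices, giving width 1; this decomposition certifies tw(G) ≤ 1. G has an edge, so its treewidth is at least 1. The upper and lower bounds meet at 1, so that is the treewidth.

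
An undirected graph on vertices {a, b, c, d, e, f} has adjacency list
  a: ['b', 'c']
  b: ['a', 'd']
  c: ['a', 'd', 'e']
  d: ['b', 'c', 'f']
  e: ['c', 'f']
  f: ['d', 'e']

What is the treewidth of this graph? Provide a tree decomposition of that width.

Treewidth 2.
One optimal decomposition is:
Bags: B1 = {a, b, c}  B2 = {b, c, d}  B3 = {c, d, e}  B4 = {d, e, f}
Tree: B1–B2, B2–B3, B3–B4

Every bag has size at most 3, so the width is 3 − 1 = 2 and tw(G) ≤ 2. Since a–b–d–c–a is a cycle in G, G is not acyclic. Forests are exactly the graphs of treewidth ≤ 1, so tw(G) ≥ 2. Combining the bounds, tw(G) = 2.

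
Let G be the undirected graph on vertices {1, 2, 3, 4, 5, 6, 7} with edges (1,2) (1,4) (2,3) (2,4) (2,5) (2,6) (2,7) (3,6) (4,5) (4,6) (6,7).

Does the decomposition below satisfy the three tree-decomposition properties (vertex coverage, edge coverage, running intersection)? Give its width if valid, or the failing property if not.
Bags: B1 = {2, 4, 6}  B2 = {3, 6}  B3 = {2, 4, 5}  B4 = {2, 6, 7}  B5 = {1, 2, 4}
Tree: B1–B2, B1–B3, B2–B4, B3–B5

No — edge (2,3) lies in no bag.

A tree decomposition must satisfy three properties: every vertex lies in some bag; for every edge, both endpoints lie together in some bag; and for every vertex, the bags containing it form a connected subtree. Here edge (2,3) lies in no bag, so the decomposition is invalid.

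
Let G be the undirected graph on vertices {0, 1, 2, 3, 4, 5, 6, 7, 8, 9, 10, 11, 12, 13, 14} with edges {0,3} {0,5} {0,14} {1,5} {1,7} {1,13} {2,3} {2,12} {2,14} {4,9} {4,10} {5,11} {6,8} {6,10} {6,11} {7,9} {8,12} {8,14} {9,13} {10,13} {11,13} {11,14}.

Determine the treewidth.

A width-3 tree decomposition is:
Bags: B1 = {4, 7, 9, 10}  B2 = {7, 9, 10, 13}  B3 = {1, 7, 10, 13}  B4 = {1, 6, 10, 13}  B5 = {1, 6, 11, 13}  B6 = {1, 5, 6, 11}  B7 = {5, 6, 8, 11}  B8 = {5, 8, 11, 14}  B9 = {0, 5, 8, 14}  B10 = {0, 8, 12, 14}  B11 = {0, 2, 12, 14}  B12 = {0, 2, 3, 12}
Tree: B1–B2, B2–B3, B3–B4, B4–B5, B5–B6, B6–B7, B7–B8, B8–B9, B9–B10, B10–B11, B11–B12
Each bag holds 4 vertices, so the decomposition has width 3, which upper-bounds the treewidth. For the lower bound: the 4 vertex sets {4,7,9}, {10}, {13}, {1,5,6,11} are disjoint, each induces a connected subgraph, and every pair is joined by at least one edge of G. Contracting each set to a single vertex therefore yields K_{4} as a minor, and since treewidth is minor-monotone, tw(G) ≥ tw(K_{4}) = 3. Combining the bounds, tw(G) = 3.

3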